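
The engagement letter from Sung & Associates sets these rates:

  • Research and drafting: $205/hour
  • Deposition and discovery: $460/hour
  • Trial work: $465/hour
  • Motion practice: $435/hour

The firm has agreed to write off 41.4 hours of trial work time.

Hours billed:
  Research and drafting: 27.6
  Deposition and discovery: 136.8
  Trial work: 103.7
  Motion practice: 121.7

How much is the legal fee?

$150,495.00

Research and drafting: 27.6 × $205 = $5,658.00
Deposition and discovery: 136.8 × $460 = $62,928.00
Trial work: 103.7 × $465 = $48,220.50
Motion practice: 121.7 × $435 = $52,939.50
Subtotal: $169,746.00
Write-off: 41.4 × $465 = $19,251.00
Total: $169,746.00 − $19,251.00 = $150,495.00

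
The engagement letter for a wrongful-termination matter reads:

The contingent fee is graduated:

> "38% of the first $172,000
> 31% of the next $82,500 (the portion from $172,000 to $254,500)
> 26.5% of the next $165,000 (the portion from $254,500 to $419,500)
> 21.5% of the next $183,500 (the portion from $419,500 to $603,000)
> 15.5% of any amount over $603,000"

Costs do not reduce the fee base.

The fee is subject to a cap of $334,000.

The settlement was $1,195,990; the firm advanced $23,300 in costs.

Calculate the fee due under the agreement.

Fee base is the gross recovery, $1,195,990; costs are reimbursed separately.
First $172,000 at 38% = $65,360.00
Next $82,500 at 31% = $25,575.00
Next $165,000 at 26.5% = $43,725.00
Next $183,500 at 21.5% = $39,452.50
Remaining $592,990 at 15.5% = $91,913.45
Fee: $65,360.00 + $25,575.00 + $43,725.00 + $39,452.50 + $91,913.45 = $266,025.95
$266,025.95 is under the $334,000 cap.

$266,025.95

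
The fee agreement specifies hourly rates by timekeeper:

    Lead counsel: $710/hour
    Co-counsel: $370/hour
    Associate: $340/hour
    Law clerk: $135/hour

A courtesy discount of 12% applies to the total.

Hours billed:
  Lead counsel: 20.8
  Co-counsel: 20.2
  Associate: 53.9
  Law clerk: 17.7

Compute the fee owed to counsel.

Lead counsel: 20.8 × $710 = $14,768.00
Co-counsel: 20.2 × $370 = $7,474.00
Associate: 53.9 × $340 = $18,326.00
Law clerk: 17.7 × $135 = $2,389.50
Subtotal: $42,957.50
Less 12% discount: −$5,154.90
Total: $42,957.50 − $5,154.90 = $37,802.60

$37,802.60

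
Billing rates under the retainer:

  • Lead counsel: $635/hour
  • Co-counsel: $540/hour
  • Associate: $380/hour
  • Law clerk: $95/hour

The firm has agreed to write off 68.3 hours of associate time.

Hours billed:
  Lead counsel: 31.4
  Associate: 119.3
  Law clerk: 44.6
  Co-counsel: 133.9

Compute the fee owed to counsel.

Lead counsel: 31.4 × $635 = $19,939.00
Co-counsel: 133.9 × $540 = $72,306.00
Associate: 119.3 × $380 = $45,334.00
Law clerk: 44.6 × $95 = $4,237.00
Subtotal: $141,816.00
Write-off: 68.3 × $380 = $25,954.00
Total: $141,816.00 − $25,954.00 = $115,862.00

$115,862.00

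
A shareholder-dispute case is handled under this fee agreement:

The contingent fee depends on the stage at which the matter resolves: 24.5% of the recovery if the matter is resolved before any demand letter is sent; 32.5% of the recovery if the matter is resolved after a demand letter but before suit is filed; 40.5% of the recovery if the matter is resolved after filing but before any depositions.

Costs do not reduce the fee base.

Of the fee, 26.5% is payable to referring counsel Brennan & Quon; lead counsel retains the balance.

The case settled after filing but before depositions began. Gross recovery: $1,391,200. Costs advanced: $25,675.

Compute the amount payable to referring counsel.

Fee base is the gross recovery, $1,391,200; costs are reimbursed separately.
The matter settled after filing but before depositions began, so the 40.5% rate applies.
$1,391,200 × 40.5% = $563,436.00
Referral share: 26.5% of $563,436.00 = $149,310.54; lead counsel retains $563,436.00 − $149,310.54 = $414,125.46.

$149,310.54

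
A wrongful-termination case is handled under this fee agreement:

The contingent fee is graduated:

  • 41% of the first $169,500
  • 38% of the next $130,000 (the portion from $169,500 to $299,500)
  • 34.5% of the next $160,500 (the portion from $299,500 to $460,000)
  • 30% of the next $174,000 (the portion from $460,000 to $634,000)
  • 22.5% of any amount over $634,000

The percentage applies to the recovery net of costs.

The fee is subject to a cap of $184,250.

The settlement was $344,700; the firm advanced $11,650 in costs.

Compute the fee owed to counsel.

$130,469.75

Fee base (net of costs): $344,700 − $11,650 = $333,050
First $169,500 at 41% = $69,495.00
Next $130,000 at 38% = $49,400.00
Remaining $33,550 at 34.5% = $11,574.75
Fee: $69,495.00 + $49,400.00 + $11,574.75 = $130,469.75
$130,469.75 is under the $184,250 cap.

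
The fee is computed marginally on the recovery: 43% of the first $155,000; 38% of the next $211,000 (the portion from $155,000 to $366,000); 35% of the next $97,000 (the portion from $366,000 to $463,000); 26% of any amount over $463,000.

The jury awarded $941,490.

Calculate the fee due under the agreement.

$305,187.40

First $155,000 at 43% = $66,650.00
Next $211,000 at 38% = $80,180.00
Next $97,000 at 35% = $33,950.00
Remaining $478,490 at 26% = $124,407.40
Fee: $66,650.00 + $80,180.00 + $33,950.00 + $124,407.40 = $305,187.40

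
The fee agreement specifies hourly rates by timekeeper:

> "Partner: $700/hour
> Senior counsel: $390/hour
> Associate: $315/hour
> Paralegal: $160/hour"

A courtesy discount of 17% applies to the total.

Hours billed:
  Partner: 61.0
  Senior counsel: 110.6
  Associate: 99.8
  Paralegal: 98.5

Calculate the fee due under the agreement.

Partner: 61.0 × $700 = $42,700.00
Senior counsel: 110.6 × $390 = $43,134.00
Associate: 99.8 × $315 = $31,437.00
Paralegal: 98.5 × $160 = $15,760.00
Subtotal: $133,031.00
Less 17% discount: −$22,615.27
Total: $133,031.00 − $22,615.27 = $110,415.73

$110,415.73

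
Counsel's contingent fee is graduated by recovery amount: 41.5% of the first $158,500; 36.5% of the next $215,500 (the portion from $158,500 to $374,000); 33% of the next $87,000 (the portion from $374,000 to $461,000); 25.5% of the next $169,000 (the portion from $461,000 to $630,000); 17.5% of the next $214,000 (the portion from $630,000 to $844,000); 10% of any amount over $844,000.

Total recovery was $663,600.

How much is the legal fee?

$222,120.00

First $158,500 at 41.5% = $65,777.50
Next $215,500 at 36.5% = $78,657.50
Next $87,000 at 33% = $28,710.00
Next $169,000 at 25.5% = $43,095.00
Remaining $33,600 at 17.5% = $5,880.00
Fee: $65,777.50 + $78,657.50 + $28,710.00 + $43,095.00 + $5,880.00 = $222,120.00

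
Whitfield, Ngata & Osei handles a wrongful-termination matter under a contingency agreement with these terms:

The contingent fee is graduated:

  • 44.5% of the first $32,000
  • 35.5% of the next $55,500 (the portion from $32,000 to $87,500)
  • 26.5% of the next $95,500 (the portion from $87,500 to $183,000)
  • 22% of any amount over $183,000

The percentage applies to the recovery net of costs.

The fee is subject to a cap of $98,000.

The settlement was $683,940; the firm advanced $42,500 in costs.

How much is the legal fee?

Fee base (net of costs): $683,940 − $42,500 = $641,440
First $32,000 at 44.5% = $14,240.00
Next $55,500 at 35.5% = $19,702.50
Next $95,500 at 26.5% = $25,307.50
Remaining $458,440 at 22% = $100,856.80
Fee: $14,240.00 + $19,702.50 + $25,307.50 + $100,856.80 = $160,106.80
$160,106.80 exceeds the $98,000 cap, so the fee is capped at $98,000.00.

$98,000.00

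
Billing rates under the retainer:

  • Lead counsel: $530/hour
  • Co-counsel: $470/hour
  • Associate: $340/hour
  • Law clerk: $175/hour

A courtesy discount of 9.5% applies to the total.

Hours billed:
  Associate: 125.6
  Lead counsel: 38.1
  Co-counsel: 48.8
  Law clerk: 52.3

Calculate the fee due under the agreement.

$85,961.88

Lead counsel: 38.1 × $530 = $20,193.00
Co-counsel: 48.8 × $470 = $22,936.00
Associate: 125.6 × $340 = $42,704.00
Law clerk: 52.3 × $175 = $9,152.50
Subtotal: $94,985.50
Less 9.5% discount: −$9,023.62
Total: $94,985.50 − $9,023.62 = $85,961.88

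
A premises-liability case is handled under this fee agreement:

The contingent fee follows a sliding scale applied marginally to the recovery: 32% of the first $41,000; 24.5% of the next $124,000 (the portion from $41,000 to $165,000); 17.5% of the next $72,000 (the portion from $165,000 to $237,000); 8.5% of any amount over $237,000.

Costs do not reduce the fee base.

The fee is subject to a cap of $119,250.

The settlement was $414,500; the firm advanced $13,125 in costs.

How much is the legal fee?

$71,187.50

Fee base is the gross recovery, $414,500; costs are reimbursed separately.
First $41,000 at 32% = $13,120.00
Next $124,000 at 24.5% = $30,380.00
Next $72,000 at 17.5% = $12,600.00
Remaining $177,500 at 8.5% = $15,087.50
Fee: $13,120.00 + $30,380.00 + $12,600.00 + $15,087.50 = $71,187.50
$71,187.50 is under the $119,250 cap.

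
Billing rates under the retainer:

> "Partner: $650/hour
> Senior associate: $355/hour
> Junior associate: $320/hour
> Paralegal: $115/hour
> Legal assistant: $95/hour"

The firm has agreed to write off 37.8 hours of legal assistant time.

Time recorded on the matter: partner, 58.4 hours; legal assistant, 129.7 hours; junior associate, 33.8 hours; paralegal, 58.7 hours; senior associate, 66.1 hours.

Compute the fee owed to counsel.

Partner: 58.4 × $650 = $37,960.00
Senior associate: 66.1 × $355 = $23,465.50
Junior associate: 33.8 × $320 = $10,816.00
Paralegal: 58.7 × $115 = $6,750.50
Legal assistant: 129.7 × $95 = $12,321.50
Subtotal: $91,313.50
Write-off: 37.8 × $95 = $3,591.00
Total: $91,313.50 − $3,591.00 = $87,722.50

$87,722.50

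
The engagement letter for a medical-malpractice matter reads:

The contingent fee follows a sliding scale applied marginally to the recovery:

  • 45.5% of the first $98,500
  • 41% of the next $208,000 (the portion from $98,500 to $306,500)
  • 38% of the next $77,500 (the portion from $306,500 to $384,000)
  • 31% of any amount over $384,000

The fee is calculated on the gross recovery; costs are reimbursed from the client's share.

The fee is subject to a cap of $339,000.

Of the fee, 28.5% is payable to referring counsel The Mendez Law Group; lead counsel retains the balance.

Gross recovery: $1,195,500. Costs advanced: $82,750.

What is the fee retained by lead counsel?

Fee base is the gross recovery, $1,195,500; costs are reimbursed separately.
First $98,500 at 45.5% = $44,817.50
Next $208,000 at 41% = $85,280.00
Next $77,500 at 38% = $29,450.00
Remaining $811,500 at 31% = $251,565.00
Fee: $44,817.50 + $85,280.00 + $29,450.00 + $251,565.00 = $411,112.50
$411,112.50 exceeds the $339,000 cap, so the fee is capped at $339,000.00.
Referral share: 28.5% of $339,000.00 = $96,615.00; lead counsel retains $339,000.00 − $96,615.00 = $242,385.00.

$242,385.00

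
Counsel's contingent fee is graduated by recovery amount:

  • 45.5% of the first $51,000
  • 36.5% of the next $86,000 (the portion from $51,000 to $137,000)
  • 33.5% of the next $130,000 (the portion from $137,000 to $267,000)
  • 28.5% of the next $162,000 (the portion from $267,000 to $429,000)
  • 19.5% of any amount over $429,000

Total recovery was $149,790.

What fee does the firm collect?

$58,879.65

First $51,000 at 45.5% = $23,205.00
Next $86,000 at 36.5% = $31,390.00
Remaining $12,790 at 33.5% = $4,284.65
Fee: $23,205.00 + $31,390.00 + $4,284.65 = $58,879.65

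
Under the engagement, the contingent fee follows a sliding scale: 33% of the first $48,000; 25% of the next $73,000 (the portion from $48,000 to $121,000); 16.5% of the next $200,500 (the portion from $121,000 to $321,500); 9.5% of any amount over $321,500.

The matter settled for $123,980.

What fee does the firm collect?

First $48,000 at 33% = $15,840.00
Next $73,000 at 25% = $18,250.00
Remaining $2,980 at 16.5% = $491.70
Fee: $15,840.00 + $18,250.00 + $491.70 = $34,581.70

$34,581.70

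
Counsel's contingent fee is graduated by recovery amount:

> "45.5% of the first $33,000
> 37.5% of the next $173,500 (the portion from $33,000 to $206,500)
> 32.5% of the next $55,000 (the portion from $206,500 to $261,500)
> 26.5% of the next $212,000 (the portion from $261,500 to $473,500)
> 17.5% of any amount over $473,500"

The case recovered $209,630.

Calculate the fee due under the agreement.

$81,094.75

First $33,000 at 45.5% = $15,015.00
Next $173,500 at 37.5% = $65,062.50
Remaining $3,130 at 32.5% = $1,017.25
Fee: $15,015.00 + $65,062.50 + $1,017.25 = $81,094.75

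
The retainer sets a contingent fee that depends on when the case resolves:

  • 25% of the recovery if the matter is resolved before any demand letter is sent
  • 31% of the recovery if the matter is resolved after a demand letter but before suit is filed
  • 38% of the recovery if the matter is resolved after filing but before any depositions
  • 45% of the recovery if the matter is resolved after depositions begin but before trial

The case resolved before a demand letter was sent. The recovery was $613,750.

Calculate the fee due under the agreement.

The matter resolved before a demand letter was sent, so the 25% rate applies.
$613,750 × 25% = $153,437.50

$153,437.50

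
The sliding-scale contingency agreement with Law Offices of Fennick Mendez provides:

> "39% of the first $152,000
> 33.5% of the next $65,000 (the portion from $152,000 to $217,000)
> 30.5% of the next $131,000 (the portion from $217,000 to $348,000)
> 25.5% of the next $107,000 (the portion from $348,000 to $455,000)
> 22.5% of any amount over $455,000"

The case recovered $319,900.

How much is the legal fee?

First $152,000 at 39% = $59,280.00
Next $65,000 at 33.5% = $21,775.00
Remaining $102,900 at 30.5% = $31,384.50
Fee: $59,280.00 + $21,775.00 + $31,384.50 = $112,439.50

$112,439.50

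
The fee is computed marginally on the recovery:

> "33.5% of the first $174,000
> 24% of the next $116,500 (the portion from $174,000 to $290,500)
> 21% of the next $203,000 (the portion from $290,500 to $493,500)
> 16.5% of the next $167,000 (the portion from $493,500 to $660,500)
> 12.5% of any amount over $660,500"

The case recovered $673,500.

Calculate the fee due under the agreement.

$158,060.00

First $174,000 at 33.5% = $58,290.00
Next $116,500 at 24% = $27,960.00
Next $203,000 at 21% = $42,630.00
Next $167,000 at 16.5% = $27,555.00
Remaining $13,000 at 12.5% = $1,625.00
Fee: $58,290.00 + $27,960.00 + $42,630.00 + $27,555.00 + $1,625.00 = $158,060.00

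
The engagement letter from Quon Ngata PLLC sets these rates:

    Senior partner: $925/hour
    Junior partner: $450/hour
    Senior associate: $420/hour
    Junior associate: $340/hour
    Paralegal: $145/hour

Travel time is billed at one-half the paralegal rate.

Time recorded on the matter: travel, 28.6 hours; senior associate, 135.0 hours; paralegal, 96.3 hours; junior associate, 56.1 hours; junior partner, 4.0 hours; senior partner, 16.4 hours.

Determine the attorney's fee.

Senior partner: 16.4 × $925 = $15,170.00
Junior partner: 4.0 × $450 = $1,800.00
Senior associate: 135.0 × $420 = $56,700.00
Junior associate: 56.1 × $340 = $19,074.00
Paralegal: 96.3 × $145 = $13,963.50
Subtotal: $15,170.00 + $1,800.00 + $56,700.00 + $19,074.00 + $13,963.50 = $106,707.50
Travel: 28.6 × ($145 ÷ 2) = 28.6 × $72.50 = $2,073.50
Total: $106,707.50 + $2,073.50 = $108,781.00

$108,781.00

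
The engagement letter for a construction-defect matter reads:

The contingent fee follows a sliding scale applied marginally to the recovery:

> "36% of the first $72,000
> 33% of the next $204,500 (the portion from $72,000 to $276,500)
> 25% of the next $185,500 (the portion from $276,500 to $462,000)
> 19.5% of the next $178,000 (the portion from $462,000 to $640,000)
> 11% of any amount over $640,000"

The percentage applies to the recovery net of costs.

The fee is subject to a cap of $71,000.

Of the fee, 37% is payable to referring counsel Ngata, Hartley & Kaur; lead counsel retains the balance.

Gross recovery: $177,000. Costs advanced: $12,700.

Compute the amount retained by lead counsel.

Fee base (net of costs): $177,000 − $12,700 = $164,300
First $72,000 at 36% = $25,920.00
Remaining $92,300 at 33% = $30,459.00
Fee: $25,920.00 + $30,459.00 = $56,379.00
$56,379.00 is under the $71,000 cap.
Referral share: 37% of $56,379.00 = $20,860.23; lead counsel retains $56,379.00 − $20,860.23 = $35,518.77.

$35,518.77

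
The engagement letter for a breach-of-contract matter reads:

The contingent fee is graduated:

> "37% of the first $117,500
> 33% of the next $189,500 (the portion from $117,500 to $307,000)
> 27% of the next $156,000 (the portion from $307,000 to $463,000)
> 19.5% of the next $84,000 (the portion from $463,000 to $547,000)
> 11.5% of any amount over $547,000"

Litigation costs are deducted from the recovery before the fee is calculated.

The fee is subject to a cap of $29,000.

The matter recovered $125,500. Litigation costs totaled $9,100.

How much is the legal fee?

Fee base (net of costs): $125,500 − $9,100 = $116,400
First $116,400 at 37% = $43,068.00
$43,068.00 exceeds the $29,000 cap, so the fee is capped at $29,000.00.

$29,000.00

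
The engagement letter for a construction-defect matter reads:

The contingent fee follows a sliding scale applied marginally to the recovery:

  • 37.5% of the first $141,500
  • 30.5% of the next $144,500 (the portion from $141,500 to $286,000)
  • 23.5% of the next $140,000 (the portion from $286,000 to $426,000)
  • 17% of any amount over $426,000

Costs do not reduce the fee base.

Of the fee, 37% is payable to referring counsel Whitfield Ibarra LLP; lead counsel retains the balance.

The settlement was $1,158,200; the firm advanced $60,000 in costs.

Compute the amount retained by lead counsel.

$160,340.67

Fee base is the gross recovery, $1,158,200; costs are reimbursed separately.
First $141,500 at 37.5% = $53,062.50
Next $144,500 at 30.5% = $44,072.50
Next $140,000 at 23.5% = $32,900.00
Remaining $732,200 at 17% = $124,474.00
Fee: $53,062.50 + $44,072.50 + $32,900.00 + $124,474.00 = $254,509.00
Referral share: 37% of $254,509.00 = $94,168.33; lead counsel retains $254,509.00 − $94,168.33 = $160,340.67.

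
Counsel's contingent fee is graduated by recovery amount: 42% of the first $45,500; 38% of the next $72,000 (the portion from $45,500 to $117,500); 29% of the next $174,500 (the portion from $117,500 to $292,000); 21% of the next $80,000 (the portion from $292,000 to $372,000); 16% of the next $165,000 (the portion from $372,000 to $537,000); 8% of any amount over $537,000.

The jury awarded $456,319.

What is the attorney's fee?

$127,366.04

First $45,500 at 42% = $19,110.00
Next $72,000 at 38% = $27,360.00
Next $174,500 at 29% = $50,605.00
Next $80,000 at 21% = $16,800.00
Remaining $84,319 at 16% = $13,491.04
Fee: $19,110.00 + $27,360.00 + $50,605.00 + $16,800.00 + $13,491.04 = $127,366.04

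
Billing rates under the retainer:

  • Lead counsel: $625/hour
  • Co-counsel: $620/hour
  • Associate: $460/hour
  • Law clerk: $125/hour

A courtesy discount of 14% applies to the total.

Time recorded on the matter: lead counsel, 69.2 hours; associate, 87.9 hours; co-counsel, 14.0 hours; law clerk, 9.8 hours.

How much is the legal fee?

$80,486.54

Lead counsel: 69.2 × $625 = $43,250.00
Co-counsel: 14.0 × $620 = $8,680.00
Associate: 87.9 × $460 = $40,434.00
Law clerk: 9.8 × $125 = $1,225.00
Subtotal: $93,589.00
Less 14% discount: −$13,102.46
Total: $93,589.00 − $13,102.46 = $80,486.54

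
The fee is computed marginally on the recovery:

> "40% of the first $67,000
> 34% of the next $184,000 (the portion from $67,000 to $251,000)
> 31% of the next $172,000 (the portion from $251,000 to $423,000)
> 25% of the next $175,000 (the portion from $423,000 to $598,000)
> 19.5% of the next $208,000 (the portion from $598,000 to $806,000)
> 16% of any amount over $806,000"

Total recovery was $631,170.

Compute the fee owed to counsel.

$192,898.15

First $67,000 at 40% = $26,800.00
Next $184,000 at 34% = $62,560.00
Next $172,000 at 31% = $53,320.00
Next $175,000 at 25% = $43,750.00
Remaining $33,170 at 19.5% = $6,468.15
Fee: $26,800.00 + $62,560.00 + $53,320.00 + $43,750.00 + $6,468.15 = $192,898.15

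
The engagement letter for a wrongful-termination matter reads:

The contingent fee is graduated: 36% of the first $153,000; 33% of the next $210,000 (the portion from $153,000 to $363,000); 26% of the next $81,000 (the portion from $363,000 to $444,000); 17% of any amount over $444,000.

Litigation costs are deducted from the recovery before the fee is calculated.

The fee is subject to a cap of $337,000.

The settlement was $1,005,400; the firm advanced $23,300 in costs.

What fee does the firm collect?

Fee base (net of costs): $1,005,400 − $23,300 = $982,100
First $153,000 at 36% = $55,080.00
Next $210,000 at 33% = $69,300.00
Next $81,000 at 26% = $21,060.00
Remaining $538,100 at 17% = $91,477.00
Fee: $55,080.00 + $69,300.00 + $21,060.00 + $91,477.00 = $236,917.00
$236,917.00 is under the $337,000 cap.

$236,917.00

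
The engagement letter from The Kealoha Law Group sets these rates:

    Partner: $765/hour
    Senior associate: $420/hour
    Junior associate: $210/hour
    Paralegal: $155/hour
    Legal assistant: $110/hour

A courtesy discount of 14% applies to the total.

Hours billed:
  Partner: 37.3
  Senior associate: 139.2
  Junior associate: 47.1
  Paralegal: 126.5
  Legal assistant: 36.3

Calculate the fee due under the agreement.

Partner: 37.3 × $765 = $28,534.50
Senior associate: 139.2 × $420 = $58,464.00
Junior associate: 47.1 × $210 = $9,891.00
Paralegal: 126.5 × $155 = $19,607.50
Legal assistant: 36.3 × $110 = $3,993.00
Subtotal: $120,490.00
Less 14% discount: −$16,868.60
Total: $120,490.00 − $16,868.60 = $103,621.40

$103,621.40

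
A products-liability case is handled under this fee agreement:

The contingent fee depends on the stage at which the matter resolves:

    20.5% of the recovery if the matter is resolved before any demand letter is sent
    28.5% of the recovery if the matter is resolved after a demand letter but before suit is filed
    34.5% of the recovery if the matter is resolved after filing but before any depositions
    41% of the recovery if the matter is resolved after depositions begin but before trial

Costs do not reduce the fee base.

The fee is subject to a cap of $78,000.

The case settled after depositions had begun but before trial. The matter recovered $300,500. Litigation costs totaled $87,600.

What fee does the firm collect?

Fee base is the gross recovery, $300,500; costs are reimbursed separately.
The matter settled after depositions had begun but before trial, so the 41% rate applies.
$300,500 × 41% = $123,205.00
$123,205.00 exceeds the $78,000 cap, so the fee is capped at $78,000.00.

$78,000.00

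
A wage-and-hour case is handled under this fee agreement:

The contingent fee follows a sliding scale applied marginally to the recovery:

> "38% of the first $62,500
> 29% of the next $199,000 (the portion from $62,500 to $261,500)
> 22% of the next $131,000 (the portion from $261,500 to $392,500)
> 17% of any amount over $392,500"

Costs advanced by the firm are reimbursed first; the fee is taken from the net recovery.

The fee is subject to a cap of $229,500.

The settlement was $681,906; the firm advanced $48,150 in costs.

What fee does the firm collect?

$151,293.52

Fee base (net of costs): $681,906 − $48,150 = $633,756
First $62,500 at 38% = $23,750.00
Next $199,000 at 29% = $57,710.00
Next $131,000 at 22% = $28,820.00
Remaining $241,256 at 17% = $41,013.52
Fee: $23,750.00 + $57,710.00 + $28,820.00 + $41,013.52 = $151,293.52
$151,293.52 is under the $229,500 cap.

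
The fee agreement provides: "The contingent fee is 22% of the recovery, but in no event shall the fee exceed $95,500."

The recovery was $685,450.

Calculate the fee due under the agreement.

$95,500.00

22% of $685,450 = $150,799.00
That exceeds the $95,500 cap, so the fee is capped at $95,500.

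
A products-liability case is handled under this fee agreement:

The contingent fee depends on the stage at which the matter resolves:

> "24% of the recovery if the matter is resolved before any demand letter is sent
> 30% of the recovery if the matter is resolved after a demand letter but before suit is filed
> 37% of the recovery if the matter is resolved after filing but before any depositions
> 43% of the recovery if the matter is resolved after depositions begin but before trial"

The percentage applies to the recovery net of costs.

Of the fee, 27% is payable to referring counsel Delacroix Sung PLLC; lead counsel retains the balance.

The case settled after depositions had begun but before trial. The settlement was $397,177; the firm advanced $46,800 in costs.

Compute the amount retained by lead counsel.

Fee base (net of costs): $397,177 − $46,800 = $350,377
The matter settled after depositions had begun but before trial, so the 43% rate applies.
$350,377 × 43% = $150,662.11
Referral share: 27% of $150,662.11 = $40,678.77; lead counsel retains $150,662.11 − $40,678.77 = $109,983.34.

$109,983.34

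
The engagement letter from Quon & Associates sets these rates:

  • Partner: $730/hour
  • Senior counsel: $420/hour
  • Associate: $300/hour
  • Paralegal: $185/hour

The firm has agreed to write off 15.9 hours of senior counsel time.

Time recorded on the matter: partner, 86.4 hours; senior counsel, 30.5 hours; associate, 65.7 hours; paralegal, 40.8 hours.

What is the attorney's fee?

Partner: 86.4 × $730 = $63,072.00
Senior counsel: 30.5 × $420 = $12,810.00
Associate: 65.7 × $300 = $19,710.00
Paralegal: 40.8 × $185 = $7,548.00
Subtotal: $103,140.00
Write-off: 15.9 × $420 = $6,678.00
Total: $103,140.00 − $6,678.00 = $96,462.00

$96,462.00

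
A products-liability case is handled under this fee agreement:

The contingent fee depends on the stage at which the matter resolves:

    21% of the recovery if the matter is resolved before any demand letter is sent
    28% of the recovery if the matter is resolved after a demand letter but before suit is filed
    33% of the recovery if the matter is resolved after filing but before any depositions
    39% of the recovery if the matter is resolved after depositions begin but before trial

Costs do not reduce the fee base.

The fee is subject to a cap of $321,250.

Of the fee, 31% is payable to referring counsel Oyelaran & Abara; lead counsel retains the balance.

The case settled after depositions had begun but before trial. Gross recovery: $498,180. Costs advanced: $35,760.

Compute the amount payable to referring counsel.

Fee base is the gross recovery, $498,180; costs are reimbursed separately.
The matter settled after depositions had begun but before trial, so the 39% rate applies.
$498,180 × 39% = $194,290.20
$194,290.20 is under the $321,250 cap.
Referral share: 31% of $194,290.20 = $60,229.96; lead counsel retains $194,290.20 − $60,229.96 = $134,060.24.

$60,229.96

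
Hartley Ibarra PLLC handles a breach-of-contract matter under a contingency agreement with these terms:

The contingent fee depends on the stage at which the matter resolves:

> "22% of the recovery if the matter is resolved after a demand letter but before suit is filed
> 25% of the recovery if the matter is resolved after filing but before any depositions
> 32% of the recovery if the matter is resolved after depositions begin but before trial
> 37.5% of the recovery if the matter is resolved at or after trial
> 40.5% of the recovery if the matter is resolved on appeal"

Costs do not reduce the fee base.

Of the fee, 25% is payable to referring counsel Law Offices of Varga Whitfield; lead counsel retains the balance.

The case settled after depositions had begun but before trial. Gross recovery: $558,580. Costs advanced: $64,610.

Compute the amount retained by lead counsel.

Fee base is the gross recovery, $558,580; costs are reimbursed separately.
The matter settled after depositions had begun but before trial, so the 32% rate applies.
$558,580 × 32% = $178,745.60
Referral share: 25% of $178,745.60 = $44,686.40; lead counsel retains $178,745.60 − $44,686.40 = $134,059.20.

$134,059.20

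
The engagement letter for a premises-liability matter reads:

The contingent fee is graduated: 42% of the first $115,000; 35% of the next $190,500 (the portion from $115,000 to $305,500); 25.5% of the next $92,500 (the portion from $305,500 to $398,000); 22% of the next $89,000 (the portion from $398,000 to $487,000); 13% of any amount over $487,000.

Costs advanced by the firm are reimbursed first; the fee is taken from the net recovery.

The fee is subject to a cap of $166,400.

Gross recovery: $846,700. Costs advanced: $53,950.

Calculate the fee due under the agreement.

Fee base (net of costs): $846,700 − $53,950 = $792,750
First $115,000 at 42% = $48,300.00
Next $190,500 at 35% = $66,675.00
Next $92,500 at 25.5% = $23,587.50
Next $89,000 at 22% = $19,580.00
Remaining $305,750 at 13% = $39,747.50
Fee: $48,300.00 + $66,675.00 + $23,587.50 + $19,580.00 + $39,747.50 = $197,890.00
$197,890.00 exceeds the $166,400 cap, so the fee is capped at $166,400.00.

$166,400.00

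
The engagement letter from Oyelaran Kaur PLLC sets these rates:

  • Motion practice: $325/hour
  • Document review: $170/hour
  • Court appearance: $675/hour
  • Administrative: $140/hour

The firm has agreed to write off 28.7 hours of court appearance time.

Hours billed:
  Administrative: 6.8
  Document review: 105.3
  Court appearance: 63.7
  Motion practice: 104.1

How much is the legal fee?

Motion practice: 104.1 × $325 = $33,832.50
Document review: 105.3 × $170 = $17,901.00
Court appearance: 63.7 × $675 = $42,997.50
Administrative: 6.8 × $140 = $952.00
Subtotal: $95,683.00
Write-off: 28.7 × $675 = $19,372.50
Total: $95,683.00 − $19,372.50 = $76,310.50

$76,310.50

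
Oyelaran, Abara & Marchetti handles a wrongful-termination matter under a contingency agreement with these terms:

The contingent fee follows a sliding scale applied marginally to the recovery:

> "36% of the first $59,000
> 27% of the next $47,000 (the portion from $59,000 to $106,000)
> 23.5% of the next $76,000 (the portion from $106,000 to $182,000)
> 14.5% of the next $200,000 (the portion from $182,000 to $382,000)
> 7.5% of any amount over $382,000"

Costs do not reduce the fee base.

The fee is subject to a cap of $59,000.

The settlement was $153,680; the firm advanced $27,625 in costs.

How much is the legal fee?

$45,134.80

Fee base is the gross recovery, $153,680; costs are reimbursed separately.
First $59,000 at 36% = $21,240.00
Next $47,000 at 27% = $12,690.00
Remaining $47,680 at 23.5% = $11,204.80
Fee: $21,240.00 + $12,690.00 + $11,204.80 = $45,134.80
$45,134.80 is under the $59,000 cap.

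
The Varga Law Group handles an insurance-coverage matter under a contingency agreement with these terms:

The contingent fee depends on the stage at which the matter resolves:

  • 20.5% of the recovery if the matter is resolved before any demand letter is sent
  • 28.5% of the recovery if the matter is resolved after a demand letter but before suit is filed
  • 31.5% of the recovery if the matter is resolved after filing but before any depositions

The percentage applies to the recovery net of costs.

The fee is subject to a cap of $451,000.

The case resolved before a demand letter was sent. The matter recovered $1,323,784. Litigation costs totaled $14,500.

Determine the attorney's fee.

Fee base (net of costs): $1,323,784 − $14,500 = $1,309,284
The matter resolved before a demand letter was sent, so the 20.5% rate applies.
$1,309,284 × 20.5% = $268,403.22
$268,403.22 is under the $451,000 cap.

$268,403.22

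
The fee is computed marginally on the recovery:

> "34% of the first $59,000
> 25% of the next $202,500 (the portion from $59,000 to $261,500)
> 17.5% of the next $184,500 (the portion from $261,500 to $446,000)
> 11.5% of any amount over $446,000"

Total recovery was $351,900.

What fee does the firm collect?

First $59,000 at 34% = $20,060.00
Next $202,500 at 25% = $50,625.00
Remaining $90,400 at 17.5% = $15,820.00
Fee: $20,060.00 + $50,625.00 + $15,820.00 = $86,505.00

$86,505.00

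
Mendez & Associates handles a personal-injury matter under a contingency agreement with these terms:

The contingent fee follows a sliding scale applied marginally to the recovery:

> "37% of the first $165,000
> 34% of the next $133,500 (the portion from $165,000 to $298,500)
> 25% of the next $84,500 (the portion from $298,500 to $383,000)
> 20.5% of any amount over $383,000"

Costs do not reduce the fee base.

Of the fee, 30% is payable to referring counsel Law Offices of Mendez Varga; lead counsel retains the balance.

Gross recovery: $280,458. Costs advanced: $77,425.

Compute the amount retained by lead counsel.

$70,214.00

Fee base is the gross recovery, $280,458; costs are reimbursed separately.
First $165,000 at 37% = $61,050.00
Remaining $115,458 at 34% = $39,255.72
Fee: $61,050.00 + $39,255.72 = $100,305.72
Referral share: 30% of $100,305.72 = $30,091.72; lead counsel retains $100,305.72 − $30,091.72 = $70,214.00.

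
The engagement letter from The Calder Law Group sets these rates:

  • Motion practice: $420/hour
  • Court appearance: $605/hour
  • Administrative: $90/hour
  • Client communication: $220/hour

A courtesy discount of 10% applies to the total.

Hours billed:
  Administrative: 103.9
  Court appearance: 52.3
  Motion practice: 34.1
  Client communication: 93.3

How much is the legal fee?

Motion practice: 34.1 × $420 = $14,322.00
Court appearance: 52.3 × $605 = $31,641.50
Administrative: 103.9 × $90 = $9,351.00
Client communication: 93.3 × $220 = $20,526.00
Subtotal: $75,840.50
Less 10% discount: −$7,584.05
Total: $75,840.50 − $7,584.05 = $68,256.45

$68,256.45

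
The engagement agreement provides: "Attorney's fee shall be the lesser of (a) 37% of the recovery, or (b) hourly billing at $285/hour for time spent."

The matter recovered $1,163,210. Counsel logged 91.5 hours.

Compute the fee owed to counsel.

(a) 37% of $1,163,210 = $430,387.70
(b) 91.5 × $285 = $26,077.50
The lesser is (b): $26,077.50.

$26,077.50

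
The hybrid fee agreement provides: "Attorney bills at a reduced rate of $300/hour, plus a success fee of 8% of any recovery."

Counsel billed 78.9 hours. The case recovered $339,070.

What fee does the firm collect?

Hourly: 78.9 × $300 = $23,670.00
Success fee: 8% of $339,070 = $27,125.60
Total: $23,670.00 + $27,125.60 = $50,795.60

$50,795.60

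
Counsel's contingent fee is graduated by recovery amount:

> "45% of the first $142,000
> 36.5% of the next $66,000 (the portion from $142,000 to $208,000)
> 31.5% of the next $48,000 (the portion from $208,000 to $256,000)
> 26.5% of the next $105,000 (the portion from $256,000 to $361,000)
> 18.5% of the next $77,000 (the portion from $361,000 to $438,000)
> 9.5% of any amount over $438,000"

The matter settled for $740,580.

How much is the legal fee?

First $142,000 at 45% = $63,900.00
Next $66,000 at 36.5% = $24,090.00
Next $48,000 at 31.5% = $15,120.00
Next $105,000 at 26.5% = $27,825.00
Next $77,000 at 18.5% = $14,245.00
Remaining $302,580 at 9.5% = $28,745.10
Fee: $63,900.00 + $24,090.00 + $15,120.00 + $27,825.00 + $14,245.00 + $28,745.10 = $173,925.10

$173,925.10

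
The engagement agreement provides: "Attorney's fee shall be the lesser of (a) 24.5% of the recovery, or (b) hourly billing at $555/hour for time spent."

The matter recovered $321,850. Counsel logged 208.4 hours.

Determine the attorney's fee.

$78,853.25

(a) 24.5% of $321,850 = $78,853.25
(b) 208.4 × $555 = $115,662.00
The lesser is (a): $78,853.25.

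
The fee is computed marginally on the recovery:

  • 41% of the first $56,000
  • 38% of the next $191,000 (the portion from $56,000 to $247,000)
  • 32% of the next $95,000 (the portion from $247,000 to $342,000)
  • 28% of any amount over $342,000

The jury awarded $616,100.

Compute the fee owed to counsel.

$202,688.00

First $56,000 at 41% = $22,960.00
Next $191,000 at 38% = $72,580.00
Next $95,000 at 32% = $30,400.00
Remaining $274,100 at 28% = $76,748.00
Fee: $22,960.00 + $72,580.00 + $30,400.00 + $76,748.00 = $202,688.00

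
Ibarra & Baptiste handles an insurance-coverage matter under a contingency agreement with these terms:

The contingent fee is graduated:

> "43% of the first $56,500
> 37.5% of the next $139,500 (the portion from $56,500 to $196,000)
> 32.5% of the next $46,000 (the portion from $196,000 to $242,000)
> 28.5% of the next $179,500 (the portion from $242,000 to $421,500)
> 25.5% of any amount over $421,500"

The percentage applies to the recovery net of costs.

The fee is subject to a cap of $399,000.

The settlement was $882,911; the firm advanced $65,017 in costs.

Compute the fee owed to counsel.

Fee base (net of costs): $882,911 − $65,017 = $817,894
First $56,500 at 43% = $24,295.00
Next $139,500 at 37.5% = $52,312.50
Next $46,000 at 32.5% = $14,950.00
Next $179,500 at 28.5% = $51,157.50
Remaining $396,394 at 25.5% = $101,080.47
Fee: $24,295.00 + $52,312.50 + $14,950.00 + $51,157.50 + $101,080.47 = $243,795.47
$243,795.47 is under the $399,000 cap.

$243,795.47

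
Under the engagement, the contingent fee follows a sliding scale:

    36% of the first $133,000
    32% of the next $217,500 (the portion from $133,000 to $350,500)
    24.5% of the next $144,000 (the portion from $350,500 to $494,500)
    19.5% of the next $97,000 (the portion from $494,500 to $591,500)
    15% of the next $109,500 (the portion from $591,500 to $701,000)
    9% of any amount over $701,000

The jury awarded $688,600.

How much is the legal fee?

$186,240.00

First $133,000 at 36% = $47,880.00
Next $217,500 at 32% = $69,600.00
Next $144,000 at 24.5% = $35,280.00
Next $97,000 at 19.5% = $18,915.00
Remaining $97,100 at 15% = $14,565.00
Fee: $47,880.00 + $69,600.00 + $35,280.00 + $18,915.00 + $14,565.00 = $186,240.00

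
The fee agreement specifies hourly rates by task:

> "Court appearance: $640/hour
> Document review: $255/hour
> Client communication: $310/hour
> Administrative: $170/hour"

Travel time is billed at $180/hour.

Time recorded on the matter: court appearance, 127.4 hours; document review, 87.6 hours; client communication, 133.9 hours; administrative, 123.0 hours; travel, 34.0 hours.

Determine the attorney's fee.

Court appearance: 127.4 × $640 = $81,536.00
Document review: 87.6 × $255 = $22,338.00
Client communication: 133.9 × $310 = $41,509.00
Administrative: 123.0 × $170 = $20,910.00
Subtotal: $81,536.00 + $22,338.00 + $41,509.00 + $20,910.00 = $166,293.00
Travel: 34.0 × $180 = $6,120.00
Total: $166,293.00 + $6,120.00 = $172,413.00

$172,413.00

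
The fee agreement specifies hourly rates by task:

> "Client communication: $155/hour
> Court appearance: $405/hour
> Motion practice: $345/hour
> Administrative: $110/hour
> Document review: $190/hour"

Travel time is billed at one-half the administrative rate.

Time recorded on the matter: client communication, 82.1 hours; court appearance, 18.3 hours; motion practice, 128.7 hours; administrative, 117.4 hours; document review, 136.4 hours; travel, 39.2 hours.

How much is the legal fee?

Client communication: 82.1 × $155 = $12,725.50
Court appearance: 18.3 × $405 = $7,411.50
Motion practice: 128.7 × $345 = $44,401.50
Administrative: 117.4 × $110 = $12,914.00
Document review: 136.4 × $190 = $25,916.00
Subtotal: $12,725.50 + $7,411.50 + $44,401.50 + $12,914.00 + $25,916.00 = $103,368.50
Travel: 39.2 × ($110 ÷ 2) = 39.2 × $55.00 = $2,156.00
Total: $103,368.50 + $2,156.00 = $105,524.50

$105,524.50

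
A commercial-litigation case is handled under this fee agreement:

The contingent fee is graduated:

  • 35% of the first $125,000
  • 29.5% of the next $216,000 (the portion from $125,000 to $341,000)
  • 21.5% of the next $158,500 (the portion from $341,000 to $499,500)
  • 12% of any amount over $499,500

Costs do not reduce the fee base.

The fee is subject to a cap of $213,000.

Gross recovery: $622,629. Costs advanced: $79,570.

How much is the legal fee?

$156,322.98

Fee base is the gross recovery, $622,629; costs are reimbursed separately.
First $125,000 at 35% = $43,750.00
Next $216,000 at 29.5% = $63,720.00
Next $158,500 at 21.5% = $34,077.50
Remaining $123,129 at 12% = $14,775.48
Fee: $43,750.00 + $63,720.00 + $34,077.50 + $14,775.48 = $156,322.98
$156,322.98 is under the $213,000 cap.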